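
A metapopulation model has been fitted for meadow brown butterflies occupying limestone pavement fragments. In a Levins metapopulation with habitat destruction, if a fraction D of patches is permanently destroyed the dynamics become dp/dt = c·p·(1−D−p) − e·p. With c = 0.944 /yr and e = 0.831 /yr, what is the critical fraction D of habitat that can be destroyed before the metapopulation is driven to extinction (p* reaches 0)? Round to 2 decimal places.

The nontrivial equilibrium is p* = (1−D) − e/c; extinction occurs when this hits zero.
So D_crit = 1 − e/c = 1 − 0.831/0.944 = 1 − 0.8803 = 0.1197.
Note this equals the original equilibrium occupancy — the Levins extinction-debt result.

0.12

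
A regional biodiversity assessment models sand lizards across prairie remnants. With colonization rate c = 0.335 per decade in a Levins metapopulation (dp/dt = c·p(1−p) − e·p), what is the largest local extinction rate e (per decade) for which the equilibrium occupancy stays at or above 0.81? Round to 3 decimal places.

1 − e/c ≥ 0.81 ⇒ e ≤ c(1 − 0.81) = 0.335 × 0.1900.
e_max = 0.0636.

0.064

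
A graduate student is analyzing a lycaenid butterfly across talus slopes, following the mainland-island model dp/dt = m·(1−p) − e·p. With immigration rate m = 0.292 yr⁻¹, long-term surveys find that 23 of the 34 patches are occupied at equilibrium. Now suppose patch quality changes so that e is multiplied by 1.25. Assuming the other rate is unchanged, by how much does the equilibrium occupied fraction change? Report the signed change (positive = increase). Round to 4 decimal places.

-0.0506

Observed p* = 23/34 = 0.67647.
Balance m(1−p*) = e·p* gives e = m(1−p*)/p* = 0.292×0.32353/0.67647 = 0.13965.
New p* = m/(m+e) = 0.29200/(0.29200+0.17456) = 0.62586.
Δp* = 0.62586 − 0.67647 = -0.05061.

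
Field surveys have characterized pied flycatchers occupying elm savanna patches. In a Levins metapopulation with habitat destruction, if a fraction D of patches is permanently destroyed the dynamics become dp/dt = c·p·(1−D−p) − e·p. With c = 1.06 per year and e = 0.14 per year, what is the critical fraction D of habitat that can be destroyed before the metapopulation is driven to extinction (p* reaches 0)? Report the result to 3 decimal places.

The nontrivial equilibrium is p* = (1−D) − e/c; extinction occurs when this hits zero.
So D_crit = 1 − e/c = 1 − 0.14/1.06 = 1 − 0.1321 = 0.8679.
This equals the undisturbed p*, a classic result of Lande's extension.

0.868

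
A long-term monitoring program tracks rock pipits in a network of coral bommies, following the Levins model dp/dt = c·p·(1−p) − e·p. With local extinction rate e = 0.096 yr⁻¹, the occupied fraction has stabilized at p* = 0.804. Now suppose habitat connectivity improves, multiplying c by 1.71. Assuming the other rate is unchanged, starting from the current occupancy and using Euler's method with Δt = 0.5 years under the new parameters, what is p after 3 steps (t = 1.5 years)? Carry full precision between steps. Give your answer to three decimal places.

0.863

Balance c(1−p*) = e gives c = e/(1 − 0.80400) = 0.096/0.19600 = 0.48980.
Starting from p₀ = 0.80400; update p ← p + (dp/dt)·Δt with the new parameters.
t = 0.5: p = 0.80400 + (+0.02740) = 0.83140
t = 1: p = 0.83140 + (+0.01879) = 0.85019
t = 1.5: p = 0.85019 + (+0.01253) = 0.86272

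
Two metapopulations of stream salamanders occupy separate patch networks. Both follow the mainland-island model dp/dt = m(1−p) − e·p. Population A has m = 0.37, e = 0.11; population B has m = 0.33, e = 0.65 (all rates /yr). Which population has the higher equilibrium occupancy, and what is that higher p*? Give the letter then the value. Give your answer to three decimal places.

A, 0.771

A: p*_A = m/(m+e) = 0.37/0.4800 = 0.7708.
B: p*_B = 0.33/0.9800 = 0.3367.
A is higher at 0.7708.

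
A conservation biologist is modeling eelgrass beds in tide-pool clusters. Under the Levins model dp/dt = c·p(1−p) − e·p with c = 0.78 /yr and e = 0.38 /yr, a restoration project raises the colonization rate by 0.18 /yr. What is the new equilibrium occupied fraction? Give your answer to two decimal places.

0.60

Before: p* = 1 − 0.38/0.78 = 0.5128.
After the change, c = 0.96, e = 0.38, so p* = 1 − 0.38/0.96 = 0.6042.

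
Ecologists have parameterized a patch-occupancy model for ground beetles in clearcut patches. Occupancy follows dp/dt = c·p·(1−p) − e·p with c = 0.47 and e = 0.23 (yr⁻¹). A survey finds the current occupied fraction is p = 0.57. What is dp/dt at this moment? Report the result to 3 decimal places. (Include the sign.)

-0.016

Colonization term: c·p·(1−p) = 0.47×0.57×0.4300 = 0.11520.
Extinction term: e·p = 0.13110.
dp/dt = 0.11520 − 0.13110 = -0.01590.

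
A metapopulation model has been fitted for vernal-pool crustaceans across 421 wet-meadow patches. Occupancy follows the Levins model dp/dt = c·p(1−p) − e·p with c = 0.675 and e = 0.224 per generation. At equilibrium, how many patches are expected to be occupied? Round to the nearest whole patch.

p* = 1 − e/c = 1 − 0.224/0.675 = 0.6681.
Expected occupied patches = N × p* = 421 × 0.6681 = 281.29 ≈ 281.

281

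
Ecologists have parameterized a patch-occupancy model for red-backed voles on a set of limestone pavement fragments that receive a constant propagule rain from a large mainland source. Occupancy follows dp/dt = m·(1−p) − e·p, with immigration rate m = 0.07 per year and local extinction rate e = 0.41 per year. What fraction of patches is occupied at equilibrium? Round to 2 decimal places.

Setting dp/dt = 0: m − m·p* = e·p*, so m = (m+e)·p*.
p* = m/(m+e) = 0.07/(0.07+0.41) = 0.07/0.4800 = 0.1458.

0.15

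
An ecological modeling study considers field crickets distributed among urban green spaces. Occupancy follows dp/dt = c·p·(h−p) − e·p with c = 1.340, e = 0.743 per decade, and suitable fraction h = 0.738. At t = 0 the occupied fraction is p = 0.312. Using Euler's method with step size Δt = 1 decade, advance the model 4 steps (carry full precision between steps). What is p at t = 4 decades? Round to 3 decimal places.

Update rule: p ← p + [c·p·(h−p) − e·p]·Δt with Δt = 1.
t = 1: p = 0.31200 + (-0.05371) = 0.25829
t = 2: p = 0.25829 + (-0.02588) = 0.23241
t = 3: p = 0.23241 + (-0.01523) = 0.21719
t = 4: p = 0.21719 + (-0.00980) = 0.20739

0.207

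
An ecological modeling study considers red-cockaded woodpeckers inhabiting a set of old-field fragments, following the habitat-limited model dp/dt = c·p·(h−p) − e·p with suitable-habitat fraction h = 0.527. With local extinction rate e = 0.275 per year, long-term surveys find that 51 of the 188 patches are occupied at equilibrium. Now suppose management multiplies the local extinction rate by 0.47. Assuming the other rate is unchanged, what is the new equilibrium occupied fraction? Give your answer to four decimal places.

Observed p* = 51/188 = 0.27128.
Balance c(h−p*) = e gives c = e/(0.527 − 0.27128) = 0.275/0.25572 = 1.07539.
New p* = 0.527 − e/c = 0.527 − 0.12925/1.07539 = 0.40681.

0.4068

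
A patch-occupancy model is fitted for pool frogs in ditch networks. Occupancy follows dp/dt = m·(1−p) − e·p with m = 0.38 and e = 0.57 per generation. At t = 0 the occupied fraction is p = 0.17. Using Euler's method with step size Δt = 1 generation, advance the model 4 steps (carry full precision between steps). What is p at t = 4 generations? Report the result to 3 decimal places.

Update rule: p ← p + [m·(1−p) − e·p]·Δt with Δt = 1.
step 1: Δp = +0.21850, p = 0.38850
step 2: Δp = +0.01092, p = 0.39943
step 3: Δp = +0.00055, p = 0.39997
step 4: Δp = +0.00003, p = 0.40000

0.400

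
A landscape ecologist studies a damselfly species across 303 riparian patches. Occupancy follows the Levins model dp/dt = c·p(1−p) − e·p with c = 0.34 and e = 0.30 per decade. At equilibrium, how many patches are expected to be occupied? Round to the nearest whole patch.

p* = 1 − e/c = 1 − 0.30/0.34 = 0.1176.
Expected occupied patches = N × p* = 303 × 0.1176 = 35.65 ≈ 36.

36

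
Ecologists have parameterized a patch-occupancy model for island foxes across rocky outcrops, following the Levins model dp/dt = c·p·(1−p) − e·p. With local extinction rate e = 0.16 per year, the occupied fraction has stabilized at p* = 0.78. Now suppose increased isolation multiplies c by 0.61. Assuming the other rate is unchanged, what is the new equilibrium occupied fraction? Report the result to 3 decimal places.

Balance c(1−p*) = e gives c = e/(1 − 0.78000) = 0.16/0.22000 = 0.72727.
New p* = 1 − e/c = 1 − 0.16000/0.44363 = 0.63934.

0.639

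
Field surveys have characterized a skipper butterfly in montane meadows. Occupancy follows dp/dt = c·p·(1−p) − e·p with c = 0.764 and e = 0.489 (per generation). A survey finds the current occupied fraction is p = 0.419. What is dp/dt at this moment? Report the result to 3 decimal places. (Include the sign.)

Colonization term: c·p·(1−p) = 0.764×0.419×0.5810 = 0.18599.
Extinction term: e·p = 0.20489.
dp/dt = 0.18599 − 0.20489 = -0.01890.

-0.019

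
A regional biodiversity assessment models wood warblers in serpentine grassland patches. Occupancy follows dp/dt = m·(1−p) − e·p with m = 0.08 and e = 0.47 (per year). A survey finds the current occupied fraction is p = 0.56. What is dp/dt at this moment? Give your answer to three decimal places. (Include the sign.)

-0.228

Colonization term: m·(1−p) = 0.08×0.4400 = 0.03520.
Extinction term: e·p = 0.26320.
dp/dt = 0.03520 − 0.26320 = -0.22800.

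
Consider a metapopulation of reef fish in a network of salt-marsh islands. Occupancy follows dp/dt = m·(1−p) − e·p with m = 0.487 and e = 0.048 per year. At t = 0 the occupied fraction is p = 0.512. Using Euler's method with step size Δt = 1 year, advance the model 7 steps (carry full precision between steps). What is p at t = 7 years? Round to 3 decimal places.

Update rule: p ← p + [m·(1−p) − e·p]·Δt with Δt = 1.
p: 0.51200 → 0.72508  (Δp = +0.21308)
p: 0.72508 → 0.82416  (Δp = +0.09908)
p: 0.82416 → 0.87024  (Δp = +0.04607)
p: 0.87024 → 0.89166  (Δp = +0.02142)
p: 0.89166 → 0.90162  (Δp = +0.00996)
p: 0.90162 → 0.90625  (Δp = +0.00463)
p: 0.90625 → 0.90841  (Δp = +0.00215)

0.908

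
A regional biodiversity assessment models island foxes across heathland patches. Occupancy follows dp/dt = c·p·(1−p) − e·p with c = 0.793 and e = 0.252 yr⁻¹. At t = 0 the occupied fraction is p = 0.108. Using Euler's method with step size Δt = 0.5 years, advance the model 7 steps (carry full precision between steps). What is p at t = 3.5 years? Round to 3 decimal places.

0.364

Update rule: p ← p + [c·p·(1−p) − e·p]·Δt with Δt = 0.5.
t = 0.5: p = 0.10800 + (+0.02459) = 0.13259
t = 1: p = 0.13259 + (+0.02889) = 0.16148
t = 1.5: p = 0.16148 + (+0.03334) = 0.19483
t = 2: p = 0.19483 + (+0.03765) = 0.23248
t = 2.5: p = 0.23248 + (+0.04146) = 0.27393
t = 3: p = 0.27393 + (+0.04435) = 0.31828
t = 3.5: p = 0.31828 + (+0.04593) = 0.36421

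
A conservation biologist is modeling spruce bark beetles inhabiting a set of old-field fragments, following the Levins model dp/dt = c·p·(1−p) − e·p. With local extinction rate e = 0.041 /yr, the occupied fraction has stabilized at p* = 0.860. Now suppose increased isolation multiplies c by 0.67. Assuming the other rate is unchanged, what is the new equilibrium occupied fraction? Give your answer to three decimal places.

Balance c(1−p*) = e gives c = e/(1 − 0.86000) = 0.041/0.14000 = 0.29286.
New p* = 1 − e/c = 1 − 0.04100/0.19622 = 0.79105.

0.791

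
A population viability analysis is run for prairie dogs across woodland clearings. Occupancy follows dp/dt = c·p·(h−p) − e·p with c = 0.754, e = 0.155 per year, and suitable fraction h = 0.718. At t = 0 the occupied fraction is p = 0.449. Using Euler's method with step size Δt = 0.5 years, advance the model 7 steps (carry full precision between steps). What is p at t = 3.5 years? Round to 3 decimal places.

Update rule: p ← p + [c·p·(h−p) − e·p]·Δt with Δt = 0.5.
  1  |  dp/dt·Δt = +0.010737  |  p_1 = 0.459737
  2  |  dp/dt·Δt = +0.009133  |  p_2 = 0.468870
  3  |  dp/dt·Δt = +0.007700  |  p_3 = 0.476570
  4  |  dp/dt·Δt = +0.006443  |  p_4 = 0.483012
  5  |  dp/dt·Δt = +0.005357  |  p_5 = 0.488369
  6  |  dp/dt·Δt = +0.004430  |  p_6 = 0.492799
  7  |  dp/dt·Δt = +0.003647  |  p_7 = 0.496446

0.496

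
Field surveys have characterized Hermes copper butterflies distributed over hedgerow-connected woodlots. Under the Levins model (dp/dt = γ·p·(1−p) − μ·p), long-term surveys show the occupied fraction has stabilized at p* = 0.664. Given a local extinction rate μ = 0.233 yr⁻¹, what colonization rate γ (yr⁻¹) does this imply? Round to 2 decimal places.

At equilibrium γ(1−p*) = μ, so γ = μ/(1−p*).
γ = 0.233/(1 − 0.664) = 0.233/0.3360 = 0.6935.

0.69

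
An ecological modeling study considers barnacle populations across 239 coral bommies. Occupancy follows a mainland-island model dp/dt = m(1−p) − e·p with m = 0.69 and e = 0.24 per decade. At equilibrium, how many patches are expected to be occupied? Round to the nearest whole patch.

p* = m/(m+e) = 0.69/0.9300 = 0.7419.
Expected occupied patches = N × p* = 239 × 0.7419 = 177.32 ≈ 177.

177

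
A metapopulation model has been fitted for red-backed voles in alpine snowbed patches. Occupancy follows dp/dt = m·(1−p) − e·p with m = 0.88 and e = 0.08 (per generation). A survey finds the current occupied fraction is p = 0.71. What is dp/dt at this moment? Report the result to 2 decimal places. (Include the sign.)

Colonization term: m·(1−p) = 0.88×0.2900 = 0.25520.
Extinction term: e·p = 0.05680.
dp/dt = 0.25520 − 0.05680 = 0.19840.

0.20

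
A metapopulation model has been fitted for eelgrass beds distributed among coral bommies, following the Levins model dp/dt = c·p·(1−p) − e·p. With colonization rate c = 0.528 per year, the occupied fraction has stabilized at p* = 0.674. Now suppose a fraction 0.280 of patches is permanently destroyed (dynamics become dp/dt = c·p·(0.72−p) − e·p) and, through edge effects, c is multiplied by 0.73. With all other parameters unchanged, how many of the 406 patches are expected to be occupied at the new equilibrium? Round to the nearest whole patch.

111

Balance c(1−p*) = e gives e = 0.528×(1 − 0.67400) = 0.17213.
New p* = 0.72 − e/c = 0.72 − 0.17213/0.38544 = 0.27342.
Expected occupied = 406 × 0.27342 = 111.01 ≈ 111.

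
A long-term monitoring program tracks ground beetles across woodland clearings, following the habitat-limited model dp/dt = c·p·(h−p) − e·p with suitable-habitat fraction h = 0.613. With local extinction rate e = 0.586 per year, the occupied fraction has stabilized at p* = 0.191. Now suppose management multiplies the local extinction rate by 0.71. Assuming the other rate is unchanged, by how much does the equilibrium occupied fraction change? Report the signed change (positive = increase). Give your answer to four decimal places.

0.1224

Balance c(h−p*) = e gives c = e/(0.613 − 0.19100) = 0.586/0.42200 = 1.38863.
New p* = 0.613 − e/c = 0.613 − 0.41606/1.38863 = 0.31338.
Δp* = 0.31338 − 0.19100 = +0.12238.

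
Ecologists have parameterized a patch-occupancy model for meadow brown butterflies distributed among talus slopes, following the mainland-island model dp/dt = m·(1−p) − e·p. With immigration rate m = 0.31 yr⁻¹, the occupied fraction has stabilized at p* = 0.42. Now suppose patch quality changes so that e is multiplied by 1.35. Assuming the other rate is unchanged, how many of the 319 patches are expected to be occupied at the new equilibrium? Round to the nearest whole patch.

Balance m(1−p*) = e·p* gives e = m(1−p*)/p* = 0.31×0.58000/0.42000 = 0.42810.
New p* = m/(m+e) = 0.31000/(0.31000+0.57793) = 0.34913.
Expected occupied = 319 × 0.34913 = 111.37 ≈ 111.

111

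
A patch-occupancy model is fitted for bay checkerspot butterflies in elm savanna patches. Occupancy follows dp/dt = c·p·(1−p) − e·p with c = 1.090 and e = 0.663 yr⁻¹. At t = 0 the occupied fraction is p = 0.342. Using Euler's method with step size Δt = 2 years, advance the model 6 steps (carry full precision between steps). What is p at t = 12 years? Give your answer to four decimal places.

0.3917

Update rule: p ← p + [c·p·(1−p) − e·p]·Δt with Δt = 2.
t = 2: p = 0.34200 + (+0.03709) = 0.37909
t = 4: p = 0.37909 + (+0.01046) = 0.38955
t = 6: p = 0.38955 + (+0.00187) = 0.39141
t = 8: p = 0.39141 + (+0.00028) = 0.39169
t = 10: p = 0.39169 + (+0.00004) = 0.39174
t = 12: p = 0.39174 + (+0.00001) = 0.39174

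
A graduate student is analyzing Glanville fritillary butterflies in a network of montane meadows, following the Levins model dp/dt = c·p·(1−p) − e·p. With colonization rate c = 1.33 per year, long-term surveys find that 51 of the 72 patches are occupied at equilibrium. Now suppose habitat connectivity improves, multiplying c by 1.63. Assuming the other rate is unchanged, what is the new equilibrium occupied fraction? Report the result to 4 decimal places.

Observed p* = 51/72 = 0.70833.
Balance c(1−p*) = e gives e = 1.33×(1 − 0.70833) = 0.38792.
New p* = 1 − e/c = 1 − 0.38792/2.16790 = 0.82106.

0.8211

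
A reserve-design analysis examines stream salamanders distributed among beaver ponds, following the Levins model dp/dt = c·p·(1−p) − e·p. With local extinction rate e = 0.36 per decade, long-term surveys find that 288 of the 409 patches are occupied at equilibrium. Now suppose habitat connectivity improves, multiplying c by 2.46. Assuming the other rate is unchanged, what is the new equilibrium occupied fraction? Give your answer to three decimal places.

0.880

Observed p* = 288/409 = 0.70416.
Balance c(1−p*) = e gives c = e/(1 − 0.70416) = 0.36/0.29584 = 1.21687.
New p* = 1 − e/c = 1 − 0.36000/2.99350 = 0.87974.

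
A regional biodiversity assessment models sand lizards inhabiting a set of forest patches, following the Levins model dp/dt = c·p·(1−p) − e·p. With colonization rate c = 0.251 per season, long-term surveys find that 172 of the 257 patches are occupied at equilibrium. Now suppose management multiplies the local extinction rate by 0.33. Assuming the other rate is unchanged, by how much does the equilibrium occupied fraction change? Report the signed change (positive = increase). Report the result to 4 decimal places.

Observed p* = 172/257 = 0.66926.
Balance c(1−p*) = e gives e = 0.251×(1 − 0.66926) = 0.08302.
New p* = 1 − e/c = 1 − 0.02740/0.25100 = 0.89084.
Δp* = 0.89084 − 0.66926 = +0.22158.

0.2216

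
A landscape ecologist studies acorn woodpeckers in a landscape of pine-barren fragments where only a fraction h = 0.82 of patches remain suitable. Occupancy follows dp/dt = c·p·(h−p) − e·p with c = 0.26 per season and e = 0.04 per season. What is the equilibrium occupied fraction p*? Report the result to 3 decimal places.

Setting dp/dt = 0 and dividing by p* gives c·(h−p*) = e.
So p* = h − e/c = 0.82 − 0.04/0.26 = 0.82 − 0.1538 = 0.6662.

0.666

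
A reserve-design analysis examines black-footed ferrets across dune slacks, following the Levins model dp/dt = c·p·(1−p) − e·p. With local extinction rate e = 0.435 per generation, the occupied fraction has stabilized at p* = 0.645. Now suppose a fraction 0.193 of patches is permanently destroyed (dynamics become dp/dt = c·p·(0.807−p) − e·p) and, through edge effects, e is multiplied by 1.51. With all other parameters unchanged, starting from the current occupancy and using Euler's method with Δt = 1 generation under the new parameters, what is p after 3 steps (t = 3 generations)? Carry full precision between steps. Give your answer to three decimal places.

Balance c(1−p*) = e gives c = e/(1 − 0.64500) = 0.435/0.35500 = 1.22535.
Starting from p₀ = 0.64500; update p ← p + (dp/dt)·Δt with the new parameters.
step 1: Δp = -0.29563, p = 0.34937
step 2: Δp = -0.03357, p = 0.31580
step 3: Δp = -0.01735, p = 0.29844

0.298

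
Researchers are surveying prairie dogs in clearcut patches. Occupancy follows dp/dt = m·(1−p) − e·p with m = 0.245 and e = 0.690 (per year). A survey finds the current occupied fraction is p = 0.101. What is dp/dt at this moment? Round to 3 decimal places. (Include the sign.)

Colonization term: m·(1−p) = 0.245×0.8990 = 0.22026.
Extinction term: e·p = 0.06969.
dp/dt = 0.22026 − 0.06969 = 0.15057.

0.151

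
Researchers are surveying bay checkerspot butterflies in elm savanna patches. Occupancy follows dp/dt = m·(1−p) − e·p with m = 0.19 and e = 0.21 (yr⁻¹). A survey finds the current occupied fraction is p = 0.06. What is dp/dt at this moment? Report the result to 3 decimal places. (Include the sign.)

Colonization term: m·(1−p) = 0.19×0.9400 = 0.17860.
Extinction term: e·p = 0.01260.
dp/dt = 0.17860 − 0.01260 = 0.16600.

0.166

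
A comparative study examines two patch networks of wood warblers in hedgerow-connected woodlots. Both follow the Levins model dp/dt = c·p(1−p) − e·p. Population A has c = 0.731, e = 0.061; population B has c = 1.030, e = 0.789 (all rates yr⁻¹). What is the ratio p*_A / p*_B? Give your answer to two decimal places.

3.92

A: p*_A = 1 − 0.061/0.731 = 0.9166.
B: p*_B = 1 − 0.789/1.030 = 0.2340.
p*_A / p*_B = 0.9166/0.2340 = 3.9172.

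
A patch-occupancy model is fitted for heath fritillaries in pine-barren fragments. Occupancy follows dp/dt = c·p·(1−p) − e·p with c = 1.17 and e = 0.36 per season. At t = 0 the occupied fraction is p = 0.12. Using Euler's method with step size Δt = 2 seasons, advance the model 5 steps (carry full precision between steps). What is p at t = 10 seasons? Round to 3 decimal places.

0.708

Update rule: p ← p + [c·p·(1−p) − e·p]·Δt with Δt = 2.
step 1: Δp = +0.16070, p = 0.28070
step 2: Δp = +0.27036, p = 0.55106
step 3: Δp = +0.18213, p = 0.73320
step 4: Δp = -0.07015, p = 0.66304
step 5: Δp = +0.04540, p = 0.70845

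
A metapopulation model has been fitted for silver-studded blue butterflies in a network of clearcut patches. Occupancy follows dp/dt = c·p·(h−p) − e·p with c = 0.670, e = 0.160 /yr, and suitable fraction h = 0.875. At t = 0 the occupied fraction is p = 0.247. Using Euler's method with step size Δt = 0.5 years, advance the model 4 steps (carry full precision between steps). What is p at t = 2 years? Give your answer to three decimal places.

0.380

Update rule: p ← p + [c·p·(h−p) − e·p]·Δt with Δt = 0.5.
p: 0.24700 → 0.27920  (Δp = +0.03220)
p: 0.27920 → 0.31259  (Δp = +0.03339)
p: 0.31259 → 0.34648  (Δp = +0.03389)
p: 0.34648 → 0.38011  (Δp = +0.03363)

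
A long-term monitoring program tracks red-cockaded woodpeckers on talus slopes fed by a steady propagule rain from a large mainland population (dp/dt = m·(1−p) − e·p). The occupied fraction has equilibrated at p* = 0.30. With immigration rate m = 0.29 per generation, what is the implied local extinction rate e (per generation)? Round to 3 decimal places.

0.677

At equilibrium m(1−p*) = e·p*, so e = m(1−p*)/p*.
e = 0.29 × 0.7000 / 0.30 = 0.6767.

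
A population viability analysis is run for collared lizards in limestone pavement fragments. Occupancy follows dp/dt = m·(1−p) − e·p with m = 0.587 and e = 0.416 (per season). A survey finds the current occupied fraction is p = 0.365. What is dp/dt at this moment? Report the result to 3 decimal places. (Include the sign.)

Colonization term: m·(1−p) = 0.587×0.6350 = 0.37274.
Extinction term: e·p = 0.15184.
dp/dt = 0.37274 − 0.15184 = 0.22090.

0.221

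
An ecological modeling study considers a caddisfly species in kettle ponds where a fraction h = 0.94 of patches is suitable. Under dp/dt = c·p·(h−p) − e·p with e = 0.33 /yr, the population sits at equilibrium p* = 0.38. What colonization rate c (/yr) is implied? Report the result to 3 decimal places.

At equilibrium c(h−p*) = e, so c = e/(h−p*).
c = 0.33/(0.94 − 0.38) = 0.33/0.5600 = 0.5893.

0.589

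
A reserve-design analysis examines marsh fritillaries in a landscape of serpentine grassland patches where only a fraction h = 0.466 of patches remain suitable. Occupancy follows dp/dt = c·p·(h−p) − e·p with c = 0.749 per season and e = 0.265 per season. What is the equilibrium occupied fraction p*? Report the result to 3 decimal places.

Setting dp/dt = 0 and dividing by p* gives c·(h−p*) = e.
So p* = h − e/c = 0.466 − 0.265/0.749 = 0.466 − 0.3538 = 0.1122.

0.112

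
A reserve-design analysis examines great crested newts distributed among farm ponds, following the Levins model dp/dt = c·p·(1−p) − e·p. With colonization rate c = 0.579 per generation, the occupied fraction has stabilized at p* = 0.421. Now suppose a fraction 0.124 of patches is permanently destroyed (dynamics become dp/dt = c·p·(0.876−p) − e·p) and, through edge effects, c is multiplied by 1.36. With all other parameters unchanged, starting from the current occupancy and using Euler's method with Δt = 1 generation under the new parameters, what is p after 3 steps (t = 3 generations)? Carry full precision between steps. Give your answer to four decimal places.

Balance c(1−p*) = e gives e = 0.579×(1 − 0.42100) = 0.33524.
Starting from p₀ = 0.42100; update p ← p + (dp/dt)·Δt with the new parameters.
t = 1: p = 0.42100 + (+0.00970) = 0.43070
t = 2: p = 0.43070 + (+0.00663) = 0.43734
t = 3: p = 0.43734 + (+0.00445) = 0.44179

0.4418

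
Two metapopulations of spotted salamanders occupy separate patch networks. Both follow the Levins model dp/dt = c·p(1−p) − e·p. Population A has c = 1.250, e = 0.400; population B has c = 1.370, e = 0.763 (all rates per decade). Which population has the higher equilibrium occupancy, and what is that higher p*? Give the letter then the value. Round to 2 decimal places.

A: p*_A = 1 − 0.400/1.250 = 0.6800.
B: p*_B = 1 − 0.763/1.370 = 0.4431.
A is higher at 0.6800.

A, 0.68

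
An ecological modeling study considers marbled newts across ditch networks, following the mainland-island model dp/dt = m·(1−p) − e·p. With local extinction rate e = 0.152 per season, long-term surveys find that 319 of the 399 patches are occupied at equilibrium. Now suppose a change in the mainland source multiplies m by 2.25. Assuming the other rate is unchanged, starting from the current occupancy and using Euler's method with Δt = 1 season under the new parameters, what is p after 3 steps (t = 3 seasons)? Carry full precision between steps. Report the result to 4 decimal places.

0.9135

Observed p* = 319/399 = 0.79950.
Balance m(1−p*) = e·p* gives m = e·p*/(1−p*) = 0.152×0.79950/0.20050 = 0.60610.
Starting from p₀ = 0.79950; update p ← p + (dp/dt)·Δt with the new parameters.
  1  |  dp/dt·Δt = +0.151905  |  p_1 = 0.951404
  2  |  dp/dt·Δt = -0.078341  |  p_2 = 0.873062
  3  |  dp/dt·Δt = +0.040402  |  p_3 = 0.913465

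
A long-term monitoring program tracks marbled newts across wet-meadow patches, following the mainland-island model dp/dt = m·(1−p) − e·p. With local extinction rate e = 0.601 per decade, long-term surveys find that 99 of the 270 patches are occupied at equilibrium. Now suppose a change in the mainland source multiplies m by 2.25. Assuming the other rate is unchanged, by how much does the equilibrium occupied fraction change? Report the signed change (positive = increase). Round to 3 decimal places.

Observed p* = 99/270 = 0.36667.
Balance m(1−p*) = e·p* gives m = e·p*/(1−p*) = 0.601×0.36667/0.63333 = 0.34795.
New p* = m/(m+e) = 0.78289/(0.78289+0.60100) = 0.56572.
Δp* = 0.56572 − 0.36667 = +0.19905.

0.199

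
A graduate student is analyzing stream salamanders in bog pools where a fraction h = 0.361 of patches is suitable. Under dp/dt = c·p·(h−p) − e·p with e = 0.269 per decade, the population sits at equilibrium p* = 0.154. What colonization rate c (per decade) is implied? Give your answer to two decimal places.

1.30

At equilibrium c(h−p*) = e, so c = e/(h−p*).
c = 0.269/(0.361 − 0.154) = 0.269/0.2070 = 1.2995.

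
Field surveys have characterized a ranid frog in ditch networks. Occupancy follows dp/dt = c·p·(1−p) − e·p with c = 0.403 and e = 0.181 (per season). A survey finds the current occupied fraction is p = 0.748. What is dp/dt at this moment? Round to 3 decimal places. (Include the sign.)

Colonization term: c·p·(1−p) = 0.403×0.748×0.2520 = 0.07596.
Extinction term: e·p = 0.13539.
dp/dt = 0.07596 − 0.13539 = -0.05942.

-0.059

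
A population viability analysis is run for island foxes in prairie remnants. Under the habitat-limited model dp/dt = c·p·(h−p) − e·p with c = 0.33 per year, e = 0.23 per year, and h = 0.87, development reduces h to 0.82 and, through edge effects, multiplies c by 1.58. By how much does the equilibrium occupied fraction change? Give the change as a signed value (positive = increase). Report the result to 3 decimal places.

Before: p* = h − e/c = 0.87 − 0.23/0.33 = 0.87 − 0.6970 = 0.1730.
After: c = 0.5214, e = 0.23, h = 0.82; p* = 0.82 − 0.23/0.5214 = 0.3789.
Δp* = 0.3789 − 0.1730 = +0.2058.

0.206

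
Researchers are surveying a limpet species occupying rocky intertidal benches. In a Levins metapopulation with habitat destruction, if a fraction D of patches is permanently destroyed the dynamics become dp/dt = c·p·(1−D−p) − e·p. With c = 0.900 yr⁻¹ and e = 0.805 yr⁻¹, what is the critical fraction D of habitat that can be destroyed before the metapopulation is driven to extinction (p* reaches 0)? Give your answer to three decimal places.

The nontrivial equilibrium is p* = (1−D) − e/c; extinction occurs when this hits zero.
So D_crit = 1 − e/c = 1 − 0.805/0.900 = 1 − 0.8944 = 0.1056.
Note this equals the original equilibrium occupancy — the Levins extinction-debt result.

0.106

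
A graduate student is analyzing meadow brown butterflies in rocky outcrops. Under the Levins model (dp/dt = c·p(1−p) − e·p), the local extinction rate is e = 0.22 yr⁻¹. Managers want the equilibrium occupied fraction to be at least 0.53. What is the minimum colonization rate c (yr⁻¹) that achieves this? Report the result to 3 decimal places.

p* = 1 − e/c ≥ 0.53 requires e/c ≤ 0.4700, i.e. c ≥ e/0.4700.
c_min = 0.22/0.4700 = 0.4681.

0.468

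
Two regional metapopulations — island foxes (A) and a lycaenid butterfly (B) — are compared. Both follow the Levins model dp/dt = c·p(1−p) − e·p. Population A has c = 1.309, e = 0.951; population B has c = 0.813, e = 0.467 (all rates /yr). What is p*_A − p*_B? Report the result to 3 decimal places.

-0.152

A: p*_A = 1 − 0.951/1.309 = 0.2735.
B: p*_B = 1 − 0.467/0.813 = 0.4256.
p*_A − p*_B = 0.2735 − 0.4256 = -0.1521.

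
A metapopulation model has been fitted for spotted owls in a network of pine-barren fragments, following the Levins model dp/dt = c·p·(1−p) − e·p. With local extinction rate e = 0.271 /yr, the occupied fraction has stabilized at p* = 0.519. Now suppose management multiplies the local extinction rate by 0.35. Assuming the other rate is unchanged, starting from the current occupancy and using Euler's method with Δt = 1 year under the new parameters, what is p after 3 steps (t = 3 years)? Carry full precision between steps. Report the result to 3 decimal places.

Balance c(1−p*) = e gives c = e/(1 − 0.51900) = 0.271/0.48100 = 0.56341.
Starting from p₀ = 0.51900; update p ← p + (dp/dt)·Δt with the new parameters.
t = 1: p = 0.51900 + (+0.09142) = 0.61042
t = 2: p = 0.61042 + (+0.07608) = 0.68651
t = 3: p = 0.68651 + (+0.05614) = 0.74265

0.743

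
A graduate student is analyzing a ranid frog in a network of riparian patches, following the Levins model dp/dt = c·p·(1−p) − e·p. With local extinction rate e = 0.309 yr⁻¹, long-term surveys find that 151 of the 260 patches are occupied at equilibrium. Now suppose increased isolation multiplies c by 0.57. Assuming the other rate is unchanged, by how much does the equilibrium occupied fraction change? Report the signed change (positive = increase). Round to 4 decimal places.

Observed p* = 151/260 = 0.58077.
Balance c(1−p*) = e gives c = e/(1 − 0.58077) = 0.309/0.41923 = 0.73707.
New p* = 1 − e/c = 1 − 0.30900/0.42013 = 0.26451.
Δp* = 0.26451 − 0.58077 = -0.31626.

-0.3163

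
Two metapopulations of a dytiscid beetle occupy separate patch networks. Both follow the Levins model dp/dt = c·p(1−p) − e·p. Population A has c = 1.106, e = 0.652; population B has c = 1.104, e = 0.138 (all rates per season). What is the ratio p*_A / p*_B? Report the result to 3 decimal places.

A: p*_A = 1 − 0.652/1.106 = 0.4105.
B: p*_B = 1 − 0.138/1.104 = 0.8750.
p*_A / p*_B = 0.4105/0.8750 = 0.4691.

0.469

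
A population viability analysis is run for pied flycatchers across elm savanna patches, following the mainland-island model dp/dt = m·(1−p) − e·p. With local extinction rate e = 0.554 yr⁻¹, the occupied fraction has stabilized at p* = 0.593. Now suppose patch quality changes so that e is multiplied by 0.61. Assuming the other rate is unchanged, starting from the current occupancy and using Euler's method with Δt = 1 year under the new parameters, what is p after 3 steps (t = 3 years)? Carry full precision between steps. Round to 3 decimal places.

0.705

Balance m(1−p*) = e·p* gives m = e·p*/(1−p*) = 0.554×0.59300/0.40700 = 0.80718.
Starting from p₀ = 0.59300; update p ← p + (dp/dt)·Δt with the new parameters.
  1  |  dp/dt·Δt = +0.128124  |  p_1 = 0.721124
  2  |  dp/dt·Δt = -0.018593  |  p_2 = 0.702530
  3  |  dp/dt·Δt = +0.002698  |  p_3 = 0.705229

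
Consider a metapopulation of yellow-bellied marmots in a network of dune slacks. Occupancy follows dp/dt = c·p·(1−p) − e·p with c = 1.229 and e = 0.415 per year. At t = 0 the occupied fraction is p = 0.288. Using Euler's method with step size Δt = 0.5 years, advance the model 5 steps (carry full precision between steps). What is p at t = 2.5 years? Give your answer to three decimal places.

Update rule: p ← p + [c·p·(1−p) − e·p]·Δt with Δt = 0.5.
p: 0.28800 → 0.35425  (Δp = +0.06625)
p: 0.35425 → 0.42131  (Δp = +0.06706)
p: 0.42131 → 0.48371  (Δp = +0.06240)
p: 0.48371 → 0.53680  (Δp = +0.05309)
p: 0.53680 → 0.57821  (Δp = +0.04141)

0.578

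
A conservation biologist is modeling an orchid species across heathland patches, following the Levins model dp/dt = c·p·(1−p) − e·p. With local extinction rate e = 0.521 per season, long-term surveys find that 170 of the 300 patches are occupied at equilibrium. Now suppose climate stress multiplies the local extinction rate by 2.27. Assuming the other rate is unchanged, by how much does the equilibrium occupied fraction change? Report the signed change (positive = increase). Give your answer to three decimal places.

Observed p* = 170/300 = 0.56667.
Balance c(1−p*) = e gives c = e/(1 − 0.56667) = 0.521/0.43333 = 1.20232.
New p* = 1 − e/c = 1 − 1.18267/1.20232 = 0.01634.
Δp* = 0.01634 − 0.56667 = -0.55033.

-0.550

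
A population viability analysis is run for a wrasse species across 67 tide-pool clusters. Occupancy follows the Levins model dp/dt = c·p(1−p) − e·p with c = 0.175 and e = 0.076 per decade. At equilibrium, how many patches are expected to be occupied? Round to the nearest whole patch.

38

p* = 1 − e/c = 1 − 0.076/0.175 = 0.5657.
Expected occupied patches = N × p* = 67 × 0.5657 = 37.90 ≈ 38.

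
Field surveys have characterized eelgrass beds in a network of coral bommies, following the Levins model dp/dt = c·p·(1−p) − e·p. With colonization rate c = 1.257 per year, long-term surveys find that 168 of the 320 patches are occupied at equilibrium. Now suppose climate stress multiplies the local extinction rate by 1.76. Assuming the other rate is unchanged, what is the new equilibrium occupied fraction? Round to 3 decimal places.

0.164

Observed p* = 168/320 = 0.52500.
Balance c(1−p*) = e gives e = 1.257×(1 − 0.52500) = 0.59707.
New p* = 1 − e/c = 1 − 1.05084/1.25700 = 0.16401.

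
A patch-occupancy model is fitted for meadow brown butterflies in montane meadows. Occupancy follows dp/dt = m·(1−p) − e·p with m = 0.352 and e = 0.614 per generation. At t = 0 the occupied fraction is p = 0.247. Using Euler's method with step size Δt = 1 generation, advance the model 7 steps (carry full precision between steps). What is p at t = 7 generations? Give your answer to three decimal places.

Update rule: p ← p + [m·(1−p) − e·p]·Δt with Δt = 1.
step 1: Δp = +0.11340, p = 0.36040
step 2: Δp = +0.00386, p = 0.36425
step 3: Δp = +0.00013, p = 0.36438
step 4: Δp = +0.00000, p = 0.36439
step 5: Δp = +0.00000, p = 0.36439
step 6: Δp = +0.00000, p = 0.36439
step 7: Δp = +0.00000, p = 0.36439

0.364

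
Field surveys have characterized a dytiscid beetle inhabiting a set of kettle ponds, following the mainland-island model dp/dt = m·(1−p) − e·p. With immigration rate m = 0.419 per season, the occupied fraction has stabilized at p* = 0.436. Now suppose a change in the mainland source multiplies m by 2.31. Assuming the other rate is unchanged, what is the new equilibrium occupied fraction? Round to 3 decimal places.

0.641

Balance m(1−p*) = e·p* gives e = m(1−p*)/p* = 0.419×0.56400/0.43600 = 0.54201.
New p* = m/(m+e) = 0.96789/(0.96789+0.54201) = 0.64103.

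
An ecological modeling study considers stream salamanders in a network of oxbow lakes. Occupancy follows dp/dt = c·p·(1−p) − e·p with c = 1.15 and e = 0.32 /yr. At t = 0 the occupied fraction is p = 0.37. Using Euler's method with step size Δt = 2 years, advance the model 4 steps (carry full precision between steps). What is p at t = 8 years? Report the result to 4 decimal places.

0.7343

Update rule: p ← p + [c·p·(1−p) − e·p]·Δt with Δt = 2.
  1  |  dp/dt·Δt = +0.299330  |  p_1 = 0.669330
  2  |  dp/dt·Δt = +0.080682  |  p_2 = 0.750012
  3  |  dp/dt·Δt = -0.048771  |  p_3 = 0.701241
  4  |  dp/dt·Δt = +0.033061  |  p_4 = 0.734302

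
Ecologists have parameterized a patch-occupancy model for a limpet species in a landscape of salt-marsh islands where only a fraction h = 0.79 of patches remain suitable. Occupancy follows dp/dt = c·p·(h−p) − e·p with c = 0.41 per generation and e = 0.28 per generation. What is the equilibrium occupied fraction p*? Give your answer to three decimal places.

0.107

Setting dp/dt = 0 and dividing by p* gives c·(h−p*) = e.
So p* = h − e/c = 0.79 − 0.28/0.41 = 0.79 − 0.6829 = 0.1071.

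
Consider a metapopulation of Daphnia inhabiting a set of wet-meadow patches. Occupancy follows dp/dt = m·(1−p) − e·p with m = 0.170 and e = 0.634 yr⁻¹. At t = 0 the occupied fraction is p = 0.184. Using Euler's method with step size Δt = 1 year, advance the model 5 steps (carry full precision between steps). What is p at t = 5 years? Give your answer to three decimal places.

0.211

Update rule: p ← p + [m·(1−p) − e·p]·Δt with Δt = 1.
t = 1: p = 0.18400 + (+0.02206) = 0.20606
t = 2: p = 0.20606 + (+0.00432) = 0.21039
t = 3: p = 0.21039 + (+0.00085) = 0.21124
t = 4: p = 0.21124 + (+0.00017) = 0.21140
t = 5: p = 0.21140 + (+0.00003) = 0.21143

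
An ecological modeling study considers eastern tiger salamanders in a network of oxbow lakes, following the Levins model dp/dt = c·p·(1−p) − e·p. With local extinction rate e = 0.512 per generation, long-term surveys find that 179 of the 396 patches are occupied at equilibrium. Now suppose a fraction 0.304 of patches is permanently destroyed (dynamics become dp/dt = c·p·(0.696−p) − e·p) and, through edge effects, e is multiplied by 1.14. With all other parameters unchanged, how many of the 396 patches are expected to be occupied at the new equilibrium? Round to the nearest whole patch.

Observed p* = 179/396 = 0.45202.
Balance c(1−p*) = e gives c = e/(1 − 0.45202) = 0.512/0.54798 = 0.93434.
New p* = 0.696 − e/c = 0.696 − 0.58368/0.93434 = 0.07130.
Expected occupied = 396 × 0.07130 = 28.23 ≈ 28.

28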